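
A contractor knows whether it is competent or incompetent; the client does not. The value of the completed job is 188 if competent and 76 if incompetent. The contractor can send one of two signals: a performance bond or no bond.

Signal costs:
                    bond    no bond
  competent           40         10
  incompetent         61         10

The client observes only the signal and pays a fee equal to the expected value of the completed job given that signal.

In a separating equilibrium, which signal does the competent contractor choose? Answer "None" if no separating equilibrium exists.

Try competent → bond, incompetent → no bond:
  If types separate, bond earns payment 188 and no bond earns 76.
  Competent: bond gives 188 − 40 = 148; no bond gives 76 − 10 = 66. No deviation. ✓
  Incompetent: no bond gives 76 − 10 = 66; bond gives 188 − 61 = 127. Would deviate. ✗
Try competent → no bond, incompetent → bond:
  If types separate, no bond earns payment 188 and bond earns 76.
  Competent: no bond gives 188 − 10 = 178; bond gives 76 − 40 = 36. No deviation. ✓
  Incompetent: bond gives 76 − 61 = 15; no bond gives 188 − 10 = 178. Would deviate. ✗
Neither assignment is incentive-compatible.

None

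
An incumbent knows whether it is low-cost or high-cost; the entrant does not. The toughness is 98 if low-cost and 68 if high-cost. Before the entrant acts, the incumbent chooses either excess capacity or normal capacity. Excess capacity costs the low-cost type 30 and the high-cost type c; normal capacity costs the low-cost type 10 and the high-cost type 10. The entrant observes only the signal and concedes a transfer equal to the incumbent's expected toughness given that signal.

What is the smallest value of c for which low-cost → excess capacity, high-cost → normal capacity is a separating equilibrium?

40

Under separation: excess capacity → low-cost (pays 98); normal capacity → high-cost (pays 68).
Low-cost: 98 − 30 = 68 ≥ 68 − 10 = 58. Holds regardless of c. ✓
High-cost: 68 − 10 ≥ 98 − c, so c ≥ 98 − 58 = 40.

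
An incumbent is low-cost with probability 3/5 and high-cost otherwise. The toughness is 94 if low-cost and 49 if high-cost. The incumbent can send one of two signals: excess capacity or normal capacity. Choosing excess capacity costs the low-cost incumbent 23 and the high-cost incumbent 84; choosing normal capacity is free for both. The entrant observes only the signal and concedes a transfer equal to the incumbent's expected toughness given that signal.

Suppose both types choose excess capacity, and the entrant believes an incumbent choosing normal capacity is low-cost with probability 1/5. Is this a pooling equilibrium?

No

At the pooled signal (excess capacity) the entrant holds the prior 3/5 and pays 3/5·94 + 2/5·49 = 76. Off-path (normal capacity) belief 1/5 gives 1/5·94 + 4/5·49 = 58.
Low-cost: excess capacity gives 76 − 23 = 53; normal capacity gives 58 − 0 = 58. Deviates. ✗
High-cost: excess capacity gives 76 − 84 = -8; normal capacity gives 58 − 0 = 58. Deviates. ✗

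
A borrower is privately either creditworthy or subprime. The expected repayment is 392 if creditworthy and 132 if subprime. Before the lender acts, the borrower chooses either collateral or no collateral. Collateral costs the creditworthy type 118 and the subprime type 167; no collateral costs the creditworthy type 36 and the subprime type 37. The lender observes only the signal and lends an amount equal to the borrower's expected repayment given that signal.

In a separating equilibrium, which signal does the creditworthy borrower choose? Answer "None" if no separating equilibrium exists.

Try creditworthy → collateral, subprime → no collateral:
  Under separation the lender infers type exactly: collateral → creditworthy (pays 392), no collateral → subprime (pays 132).
  Creditworthy: collateral gives 392 − 118 = 274; no collateral gives 132 − 36 = 96. No deviation. ✓
  Subprime: no collateral gives 132 − 37 = 95; collateral gives 392 − 167 = 225. Would deviate. ✗
Try creditworthy → no collateral, subprime → collateral:
  Under separation the lender infers type exactly: no collateral → creditworthy (pays 392), collateral → subprime (pays 132).
  Creditworthy: no collateral gives 392 − 36 = 356; collateral gives 132 − 118 = 14. No deviation. ✓
  Subprime: collateral gives 132 − 167 = -35; no collateral gives 392 − 37 = 355. Would deviate. ✗
Neither assignment is incentive-compatible.

None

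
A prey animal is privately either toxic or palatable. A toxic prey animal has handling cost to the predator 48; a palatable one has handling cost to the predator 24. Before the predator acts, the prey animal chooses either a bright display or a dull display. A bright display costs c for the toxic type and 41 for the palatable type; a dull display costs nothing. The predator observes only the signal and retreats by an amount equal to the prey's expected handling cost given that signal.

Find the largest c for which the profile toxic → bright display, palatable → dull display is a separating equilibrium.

24

Under separation: bright display → toxic (pays 48); dull display → palatable (pays 24).
Palatable: 24 − 0 = 24 ≥ 48 − 41 = 7. Holds regardless of c. ✓
Toxic: 48 − c ≥ 24 − 0, so c ≤ 48 − 24 = 24.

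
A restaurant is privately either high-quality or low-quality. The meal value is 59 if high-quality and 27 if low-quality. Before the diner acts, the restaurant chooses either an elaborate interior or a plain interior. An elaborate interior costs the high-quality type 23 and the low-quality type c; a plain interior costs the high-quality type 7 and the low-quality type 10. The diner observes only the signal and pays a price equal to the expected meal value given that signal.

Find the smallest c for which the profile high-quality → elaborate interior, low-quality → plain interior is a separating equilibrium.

Under separation: elaborate interior → high-quality (pays 59); plain interior → low-quality (pays 27).
High-quality: 59 − 23 = 36 ≥ 27 − 7 = 20. Holds regardless of c. ✓
Low-quality: 27 − 10 ≥ 59 − c, so c ≥ 59 − 17 = 42.

42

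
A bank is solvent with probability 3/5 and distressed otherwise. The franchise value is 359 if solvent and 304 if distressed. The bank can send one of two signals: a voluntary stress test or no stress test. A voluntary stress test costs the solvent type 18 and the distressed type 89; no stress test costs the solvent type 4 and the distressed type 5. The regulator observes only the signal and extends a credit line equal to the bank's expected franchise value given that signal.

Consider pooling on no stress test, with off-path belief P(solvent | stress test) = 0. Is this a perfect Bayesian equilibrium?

Yes

On the equilibrium path (no stress test) the regulator holds the prior 3/5 and pays 3/5·359 + 2/5·304 = 337. Off-path (stress test) belief 0 gives 0·359 + 1·304 = 304.
Solvent: no stress test gives 337 − 4 = 333; stress test gives 304 − 18 = 286. Stays. ✓
Distressed: no stress test gives 337 − 5 = 332; stress test gives 304 − 89 = 215. Stays. ✓
Beliefs are Bayes-consistent on-path and both types best-respond.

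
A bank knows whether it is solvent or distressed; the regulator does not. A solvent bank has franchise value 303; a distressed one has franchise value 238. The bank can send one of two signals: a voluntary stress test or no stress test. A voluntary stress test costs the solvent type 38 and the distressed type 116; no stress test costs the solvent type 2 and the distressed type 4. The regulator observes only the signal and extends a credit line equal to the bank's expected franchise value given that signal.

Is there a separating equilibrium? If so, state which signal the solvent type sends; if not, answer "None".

Try solvent → stress test, distressed → no stress test:
  Under separation the regulator infers type exactly: stress test → solvent (pays 303), no stress test → distressed (pays 238).
  Solvent: stress test gives 303 − 38 = 265; no stress test gives 238 − 2 = 236. No deviation. ✓
  Distressed: no stress test gives 238 − 4 = 234; stress test gives 303 − 116 = 187. No deviation. ✓
Both hold — the solvent type sends stress test.

stress test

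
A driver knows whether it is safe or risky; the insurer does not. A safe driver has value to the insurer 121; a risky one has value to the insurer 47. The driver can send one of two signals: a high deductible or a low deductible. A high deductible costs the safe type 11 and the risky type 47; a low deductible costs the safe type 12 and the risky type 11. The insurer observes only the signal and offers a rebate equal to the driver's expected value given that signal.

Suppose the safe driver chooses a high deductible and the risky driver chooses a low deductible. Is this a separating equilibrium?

Under separation the insurer infers type exactly: high deductible → safe (pays 121), low deductible → risky (pays 47).
Safe: high deductible gives 121 − 11 = 110; low deductible gives 47 − 12 = 35. No deviation. ✓
Risky: low deductible gives 47 − 11 = 36; high deductible gives 121 − 47 = 74. Would deviate. ✗

No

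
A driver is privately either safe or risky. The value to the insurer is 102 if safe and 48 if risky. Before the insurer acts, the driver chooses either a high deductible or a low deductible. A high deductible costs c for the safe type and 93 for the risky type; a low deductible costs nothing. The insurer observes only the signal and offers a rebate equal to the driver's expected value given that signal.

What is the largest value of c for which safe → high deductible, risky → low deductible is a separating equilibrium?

54

Under separation: high deductible → safe (pays 102); low deductible → risky (pays 48).
Risky: 48 − 0 = 48 ≥ 102 − 93 = 9. Holds regardless of c. ✓
Safe: 102 − c ≥ 48 − 0, so c ≤ 102 − 48 = 54.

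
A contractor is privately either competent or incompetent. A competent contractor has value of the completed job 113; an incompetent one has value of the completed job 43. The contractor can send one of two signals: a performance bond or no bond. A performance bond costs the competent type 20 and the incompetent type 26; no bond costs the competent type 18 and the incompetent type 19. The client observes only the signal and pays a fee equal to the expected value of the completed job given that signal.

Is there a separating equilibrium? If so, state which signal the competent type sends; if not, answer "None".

Try competent → bond, incompetent → no bond:
  Under separation the client infers type exactly: bond → competent (pays 113), no bond → incompetent (pays 43).
  Competent: bond gives 113 − 20 = 93; no bond gives 43 − 18 = 25. No deviation. ✓
  Incompetent: no bond gives 43 − 19 = 24; bond gives 113 − 26 = 87. Would deviate. ✗
Try competent → no bond, incompetent → bond:
  Under separation the client infers type exactly: no bond → competent (pays 113), bond → incompetent (pays 43).
  Competent: no bond gives 113 − 18 = 95; bond gives 43 − 20 = 23. No deviation. ✓
  Incompetent: bond gives 43 − 26 = 17; no bond gives 113 − 19 = 94. Would deviate. ✗
Neither assignment is incentive-compatible.

None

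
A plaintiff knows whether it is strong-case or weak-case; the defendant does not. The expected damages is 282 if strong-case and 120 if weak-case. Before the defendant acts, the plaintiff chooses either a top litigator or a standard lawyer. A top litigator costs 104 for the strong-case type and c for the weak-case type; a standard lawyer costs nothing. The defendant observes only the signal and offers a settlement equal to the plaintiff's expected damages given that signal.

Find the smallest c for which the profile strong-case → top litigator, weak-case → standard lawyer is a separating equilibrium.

Under separation: top litigator → strong-case (pays 282); standard lawyer → weak-case (pays 120).
Strong-case: 282 − 104 = 178 ≥ 120 − 0 = 120. Holds regardless of c. ✓
Weak-case: 120 − 0 ≥ 282 − c, so c ≥ 282 − 120 = 162.

162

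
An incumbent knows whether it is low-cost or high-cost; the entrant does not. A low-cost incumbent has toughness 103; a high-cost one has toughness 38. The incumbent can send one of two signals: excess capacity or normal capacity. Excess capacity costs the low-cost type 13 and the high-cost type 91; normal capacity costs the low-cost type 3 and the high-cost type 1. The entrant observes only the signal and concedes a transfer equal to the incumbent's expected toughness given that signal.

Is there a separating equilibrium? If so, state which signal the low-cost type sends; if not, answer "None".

excess capacity

Try low-cost → excess capacity, high-cost → normal capacity:
  If types separate, excess capacity earns payment 103 and normal capacity earns 38.
  Low-cost: excess capacity gives 103 − 13 = 90; normal capacity gives 38 − 3 = 35. No deviation. ✓
  High-cost: normal capacity gives 38 − 1 = 37; excess capacity gives 103 − 91 = 12. No deviation. ✓
Both hold — the low-cost type sends excess capacity.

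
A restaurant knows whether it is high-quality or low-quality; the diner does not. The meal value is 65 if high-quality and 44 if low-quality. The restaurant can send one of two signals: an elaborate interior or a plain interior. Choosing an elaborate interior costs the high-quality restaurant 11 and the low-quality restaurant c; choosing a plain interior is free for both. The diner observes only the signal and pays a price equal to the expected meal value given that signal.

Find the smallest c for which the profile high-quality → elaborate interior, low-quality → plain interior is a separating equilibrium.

21

Under separation: elaborate interior → high-quality (pays 65); plain interior → low-quality (pays 44).
High-quality: 65 − 11 = 54 ≥ 44 − 0 = 44. Holds regardless of c. ✓
Low-quality: 44 − 0 ≥ 65 − c, so c ≥ 65 − 44 = 21.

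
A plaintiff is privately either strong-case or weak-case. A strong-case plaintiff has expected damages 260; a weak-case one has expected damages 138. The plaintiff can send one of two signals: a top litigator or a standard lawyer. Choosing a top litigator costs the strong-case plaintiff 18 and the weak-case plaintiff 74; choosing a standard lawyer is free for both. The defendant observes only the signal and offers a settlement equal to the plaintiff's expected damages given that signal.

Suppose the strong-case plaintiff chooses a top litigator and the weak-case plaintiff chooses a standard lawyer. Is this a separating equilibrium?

Under separation the defendant infers type exactly: top litigator → strong-case (pays 260), standard lawyer → weak-case (pays 138).
Strong-case: top litigator gives 260 − 18 = 242; standard lawyer gives 138 − 0 = 138. No deviation. ✓
Weak-case: standard lawyer gives 138 − 0 = 138; top litigator gives 260 − 74 = 186. Would deviate. ✗

No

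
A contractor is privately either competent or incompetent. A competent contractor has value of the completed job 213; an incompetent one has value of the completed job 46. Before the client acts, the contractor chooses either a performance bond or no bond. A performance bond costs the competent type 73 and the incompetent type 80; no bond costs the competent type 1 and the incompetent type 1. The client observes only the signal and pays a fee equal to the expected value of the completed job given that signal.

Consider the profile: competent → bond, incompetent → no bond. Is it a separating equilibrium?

Under separation the client infers type exactly: bond → competent (pays 213), no bond → incompetent (pays 46).
Competent: bond gives 213 − 73 = 140; no bond gives 46 − 1 = 45. No deviation. ✓
Incompetent: no bond gives 46 − 1 = 45; bond gives 213 − 80 = 133. Would deviate. ✗

No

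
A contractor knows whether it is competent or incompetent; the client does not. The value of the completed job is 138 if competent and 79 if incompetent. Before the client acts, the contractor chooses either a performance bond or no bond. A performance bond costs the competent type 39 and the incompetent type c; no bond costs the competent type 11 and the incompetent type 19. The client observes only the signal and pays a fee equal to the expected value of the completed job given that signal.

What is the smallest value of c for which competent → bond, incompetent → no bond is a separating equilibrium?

Under separation: bond → competent (pays 138); no bond → incompetent (pays 79).
Competent: 138 − 39 = 99 ≥ 79 − 11 = 68. Holds regardless of c. ✓
Incompetent: 79 − 19 ≥ 138 − c, so c ≥ 138 − 60 = 78.

78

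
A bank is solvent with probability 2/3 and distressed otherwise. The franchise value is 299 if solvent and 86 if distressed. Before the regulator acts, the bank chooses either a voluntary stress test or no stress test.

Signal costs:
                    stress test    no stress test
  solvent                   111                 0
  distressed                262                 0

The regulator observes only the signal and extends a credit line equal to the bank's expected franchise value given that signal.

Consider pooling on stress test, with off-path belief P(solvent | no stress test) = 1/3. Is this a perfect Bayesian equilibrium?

At the pooled signal (stress test) the regulator holds the prior 2/3 and pays 2/3·299 + 1/3·86 = 228. Off-path (no stress test) belief 1/3 gives 1/3·299 + 2/3·86 = 157.
Solvent: stress test gives 228 − 111 = 117; no stress test gives 157 − 0 = 157. Deviates. ✗
Distressed: stress test gives 228 − 262 = -34; no stress test gives 157 − 0 = 157. Deviates. ✗

No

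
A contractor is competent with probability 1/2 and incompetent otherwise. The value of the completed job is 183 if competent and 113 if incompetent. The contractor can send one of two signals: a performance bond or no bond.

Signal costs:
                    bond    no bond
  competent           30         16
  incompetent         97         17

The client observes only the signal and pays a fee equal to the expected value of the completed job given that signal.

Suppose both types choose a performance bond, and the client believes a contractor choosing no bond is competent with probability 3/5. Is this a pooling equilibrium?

No

On the equilibrium path (bond) the client holds the prior 1/2 and pays 1/2·183 + 1/2·113 = 148. Off-path (no bond) belief 3/5 gives 3/5·183 + 2/5·113 = 155.
Competent: bond gives 148 − 30 = 118; no bond gives 155 − 16 = 139. Deviates. ✗
Incompetent: bond gives 148 − 97 = 51; no bond gives 155 − 17 = 138. Deviates. ✗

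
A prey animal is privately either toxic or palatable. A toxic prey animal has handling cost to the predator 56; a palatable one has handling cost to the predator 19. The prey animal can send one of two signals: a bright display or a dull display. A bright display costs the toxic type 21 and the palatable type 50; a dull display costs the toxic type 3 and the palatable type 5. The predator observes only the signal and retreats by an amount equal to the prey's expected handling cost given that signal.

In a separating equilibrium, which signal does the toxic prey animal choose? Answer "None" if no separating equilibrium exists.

Try toxic → bright display, palatable → dull display:
  If types separate, bright display earns payment 56 and dull display earns 19.
  Toxic: bright display gives 56 − 21 = 35; dull display gives 19 − 3 = 16. No deviation. ✓
  Palatable: dull display gives 19 − 5 = 14; bright display gives 56 − 50 = 6. No deviation. ✓
Both hold — the toxic type sends bright display.

bright display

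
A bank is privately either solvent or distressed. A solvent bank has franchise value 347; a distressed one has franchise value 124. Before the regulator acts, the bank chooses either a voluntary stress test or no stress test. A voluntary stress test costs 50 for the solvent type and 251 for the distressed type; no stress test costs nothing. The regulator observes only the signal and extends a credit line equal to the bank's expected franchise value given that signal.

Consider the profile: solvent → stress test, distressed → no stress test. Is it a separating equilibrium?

Yes

Under separation the regulator infers type exactly: stress test → solvent (pays 347), no stress test → distressed (pays 124).
Solvent: stress test gives 347 − 50 = 297; no stress test gives 124 − 0 = 124. No deviation. ✓
Distressed: no stress test gives 124 − 0 = 124; stress test gives 347 − 251 = 96. No deviation. ✓
Both incentive constraints hold.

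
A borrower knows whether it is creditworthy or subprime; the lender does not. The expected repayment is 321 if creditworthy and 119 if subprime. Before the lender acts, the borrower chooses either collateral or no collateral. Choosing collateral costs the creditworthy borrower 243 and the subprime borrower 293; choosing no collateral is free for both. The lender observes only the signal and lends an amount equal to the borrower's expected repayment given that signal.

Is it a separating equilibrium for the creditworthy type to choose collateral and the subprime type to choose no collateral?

Under separation the lender infers type exactly: collateral → creditworthy (pays 321), no collateral → subprime (pays 119).
Creditworthy: collateral gives 321 − 243 = 78; no collateral gives 119 − 0 = 119. Would deviate. ✗
Subprime: no collateral gives 119 − 0 = 119; collateral gives 321 − 293 = 28. No deviation. ✓

No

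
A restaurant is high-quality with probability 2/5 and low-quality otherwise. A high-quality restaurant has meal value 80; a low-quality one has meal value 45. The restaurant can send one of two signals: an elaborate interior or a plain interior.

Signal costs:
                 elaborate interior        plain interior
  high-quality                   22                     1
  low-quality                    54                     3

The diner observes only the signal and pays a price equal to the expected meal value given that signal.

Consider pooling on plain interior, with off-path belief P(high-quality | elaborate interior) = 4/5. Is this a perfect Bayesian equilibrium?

At the pooled signal (plain interior) the diner holds the prior 2/5 and pays 2/5·80 + 3/5·45 = 59. Off-path (elaborate interior) belief 4/5 gives 4/5·80 + 1/5·45 = 73.
High-quality: plain interior gives 59 − 1 = 58; elaborate interior gives 73 − 22 = 51. Stays. ✓
Low-quality: plain interior gives 59 − 3 = 56; elaborate interior gives 73 − 54 = 19. Stays. ✓

Yes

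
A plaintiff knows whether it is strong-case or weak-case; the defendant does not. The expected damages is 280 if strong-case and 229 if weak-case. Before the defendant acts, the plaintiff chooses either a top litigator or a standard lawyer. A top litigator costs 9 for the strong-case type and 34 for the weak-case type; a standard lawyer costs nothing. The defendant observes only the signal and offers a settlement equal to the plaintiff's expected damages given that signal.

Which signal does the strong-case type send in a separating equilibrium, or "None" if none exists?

None

Try strong-case → top litigator, weak-case → standard lawyer:
  If types separate, top litigator earns payment 280 and standard lawyer earns 229.
  Strong-case: top litigator gives 280 − 9 = 271; standard lawyer gives 229 − 0 = 229. No deviation. ✓
  Weak-case: standard lawyer gives 229 − 0 = 229; top litigator gives 280 − 34 = 246. Would deviate. ✗
Try strong-case → standard lawyer, weak-case → top litigator:
  If types separate, standard lawyer earns payment 280 and top litigator earns 229.
  Strong-case: standard lawyer gives 280 − 0 = 280; top litigator gives 229 − 9 = 220. No deviation. ✓
  Weak-case: top litigator gives 229 − 34 = 195; standard lawyer gives 280 − 0 = 280. Would deviate. ✗
Neither assignment is incentive-compatible.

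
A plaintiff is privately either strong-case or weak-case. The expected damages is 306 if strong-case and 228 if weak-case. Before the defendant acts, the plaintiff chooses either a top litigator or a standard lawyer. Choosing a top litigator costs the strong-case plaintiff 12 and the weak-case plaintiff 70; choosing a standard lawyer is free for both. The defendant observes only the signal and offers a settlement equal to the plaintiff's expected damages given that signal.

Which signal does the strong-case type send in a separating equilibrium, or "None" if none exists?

None

Try strong-case → top litigator, weak-case → standard lawyer:
  If types separate, top litigator earns payment 306 and standard lawyer earns 228.
  Strong-case: top litigator gives 306 − 12 = 294; standard lawyer gives 228 − 0 = 228. No deviation. ✓
  Weak-case: standard lawyer gives 228 − 0 = 228; top litigator gives 306 − 70 = 236. Would deviate. ✗
Try strong-case → standard lawyer, weak-case → top litigator:
  If types separate, standard lawyer earns payment 306 and top litigator earns 228.
  Strong-case: standard lawyer gives 306 − 0 = 306; top litigator gives 228 − 12 = 216. No deviation. ✓
  Weak-case: top litigator gives 228 − 70 = 158; standard lawyer gives 306 − 0 = 306. Would deviate. ✗
Neither assignment is incentive-compatible.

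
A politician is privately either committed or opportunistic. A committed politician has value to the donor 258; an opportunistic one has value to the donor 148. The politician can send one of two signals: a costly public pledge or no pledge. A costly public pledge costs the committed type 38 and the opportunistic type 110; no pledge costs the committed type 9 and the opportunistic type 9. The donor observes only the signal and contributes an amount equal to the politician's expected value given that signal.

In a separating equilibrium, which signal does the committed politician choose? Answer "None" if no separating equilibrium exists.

Try committed → pledge, opportunistic → no pledge:
  If types separate, pledge earns payment 258 and no pledge earns 148.
  Committed: pledge gives 258 − 38 = 220; no pledge gives 148 − 9 = 139. No deviation. ✓
  Opportunistic: no pledge gives 148 − 9 = 139; pledge gives 258 − 110 = 148. Would deviate. ✗
Try committed → no pledge, opportunistic → pledge:
  If types separate, no pledge earns payment 258 and pledge earns 148.
  Committed: no pledge gives 258 − 9 = 249; pledge gives 148 − 38 = 110. No deviation. ✓
  Opportunistic: pledge gives 148 − 110 = 38; no pledge gives 258 − 9 = 249. Would deviate. ✗
Neither assignment is incentive-compatible.

None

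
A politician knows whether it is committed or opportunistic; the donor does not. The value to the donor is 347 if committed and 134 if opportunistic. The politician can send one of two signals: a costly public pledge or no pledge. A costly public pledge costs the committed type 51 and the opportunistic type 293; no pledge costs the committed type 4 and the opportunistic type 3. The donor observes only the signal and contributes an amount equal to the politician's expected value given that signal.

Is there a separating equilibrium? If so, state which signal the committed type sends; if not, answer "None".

pledge

Try committed → pledge, opportunistic → no pledge:
  If types separate, pledge earns payment 347 and no pledge earns 134.
  Committed: pledge gives 347 − 51 = 296; no pledge gives 134 − 4 = 130. No deviation. ✓
  Opportunistic: no pledge gives 134 − 3 = 131; pledge gives 347 − 293 = 54. No deviation. ✓
Both hold — the committed type sends pledge.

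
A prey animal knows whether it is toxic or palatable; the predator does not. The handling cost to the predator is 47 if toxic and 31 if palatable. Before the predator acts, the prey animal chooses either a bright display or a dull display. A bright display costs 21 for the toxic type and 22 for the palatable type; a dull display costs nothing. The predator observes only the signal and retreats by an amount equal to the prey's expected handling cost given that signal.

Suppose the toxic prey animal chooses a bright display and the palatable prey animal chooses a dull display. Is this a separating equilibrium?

No

If types separate, bright display earns payment 47 and dull display earns 31.
Toxic: bright display gives 47 − 21 = 26; dull display gives 31 − 0 = 31. Would deviate. ✗
Palatable: dull display gives 31 − 0 = 31; bright display gives 47 − 22 = 25. No deviation. ✓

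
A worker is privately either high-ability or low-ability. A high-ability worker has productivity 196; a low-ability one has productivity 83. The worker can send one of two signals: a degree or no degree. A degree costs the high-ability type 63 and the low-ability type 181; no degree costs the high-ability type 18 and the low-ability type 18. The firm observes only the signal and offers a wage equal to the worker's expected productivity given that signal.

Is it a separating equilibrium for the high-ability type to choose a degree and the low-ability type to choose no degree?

Yes

If types separate, degree earns payment 196 and no degree earns 83.
High-ability: degree gives 196 − 63 = 133; no degree gives 83 − 18 = 65. No deviation. ✓
Low-ability: no degree gives 83 − 18 = 65; degree gives 196 − 181 = 15. No deviation. ✓
Neither type gains from mimicking the other.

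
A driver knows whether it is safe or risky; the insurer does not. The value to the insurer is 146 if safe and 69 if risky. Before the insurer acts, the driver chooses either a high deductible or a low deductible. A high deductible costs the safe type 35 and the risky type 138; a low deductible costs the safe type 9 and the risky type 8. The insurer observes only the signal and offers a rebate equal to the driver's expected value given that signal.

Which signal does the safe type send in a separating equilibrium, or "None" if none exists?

high deductible

Try safe → high deductible, risky → low deductible:
  If types separate, high deductible earns payment 146 and low deductible earns 69.
  Safe: high deductible gives 146 − 35 = 111; low deductible gives 69 − 9 = 60. No deviation. ✓
  Risky: low deductible gives 69 − 8 = 61; high deductible gives 146 − 138 = 8. No deviation. ✓
Both hold — the safe type sends high deductible.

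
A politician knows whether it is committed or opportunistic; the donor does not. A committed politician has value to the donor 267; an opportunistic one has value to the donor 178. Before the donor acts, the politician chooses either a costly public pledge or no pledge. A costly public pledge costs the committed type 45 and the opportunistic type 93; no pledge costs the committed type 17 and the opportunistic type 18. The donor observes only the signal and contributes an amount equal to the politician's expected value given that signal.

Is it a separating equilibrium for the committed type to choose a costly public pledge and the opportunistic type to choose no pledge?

No

Under separation the donor infers type exactly: pledge → committed (pays 267), no pledge → opportunistic (pays 178).
Committed: pledge gives 267 − 45 = 222; no pledge gives 178 − 17 = 161. No deviation. ✓
Opportunistic: no pledge gives 178 − 18 = 160; pledge gives 267 − 93 = 174. Would deviate. ✗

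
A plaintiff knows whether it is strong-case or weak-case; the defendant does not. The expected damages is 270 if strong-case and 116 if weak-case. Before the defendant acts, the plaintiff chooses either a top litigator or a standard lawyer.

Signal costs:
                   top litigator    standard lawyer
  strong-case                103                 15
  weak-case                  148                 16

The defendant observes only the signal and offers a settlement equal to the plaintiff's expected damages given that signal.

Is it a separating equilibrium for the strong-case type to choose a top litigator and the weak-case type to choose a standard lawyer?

No

Under separation the defendant infers type exactly: top litigator → strong-case (pays 270), standard lawyer → weak-case (pays 116).
Strong-case: top litigator gives 270 − 103 = 167; standard lawyer gives 116 − 15 = 101. No deviation. ✓
Weak-case: standard lawyer gives 116 − 16 = 100; top litigator gives 270 − 148 = 122. Would deviate. ✗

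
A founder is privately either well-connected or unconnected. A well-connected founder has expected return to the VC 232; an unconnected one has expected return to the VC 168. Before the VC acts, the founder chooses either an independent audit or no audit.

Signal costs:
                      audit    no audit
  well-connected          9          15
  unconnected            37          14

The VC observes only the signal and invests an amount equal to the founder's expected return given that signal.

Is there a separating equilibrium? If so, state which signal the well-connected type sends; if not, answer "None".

None

Try well-connected → audit, unconnected → no audit:
  Under separation the VC infers type exactly: audit → well-connected (pays 232), no audit → unconnected (pays 168).
  Well-connected: audit gives 232 − 9 = 223; no audit gives 168 − 15 = 153. No deviation. ✓
  Unconnected: no audit gives 168 − 14 = 154; audit gives 232 − 37 = 195. Would deviate. ✗
Try well-connected → no audit, unconnected → audit:
  Under separation the VC infers type exactly: no audit → well-connected (pays 232), audit → unconnected (pays 168).
  Well-connected: no audit gives 232 − 15 = 217; audit gives 168 − 9 = 159. No deviation. ✓
  Unconnected: audit gives 168 − 37 = 131; no audit gives 232 − 14 = 218. Would deviate. ✗
Neither assignment is incentive-compatible.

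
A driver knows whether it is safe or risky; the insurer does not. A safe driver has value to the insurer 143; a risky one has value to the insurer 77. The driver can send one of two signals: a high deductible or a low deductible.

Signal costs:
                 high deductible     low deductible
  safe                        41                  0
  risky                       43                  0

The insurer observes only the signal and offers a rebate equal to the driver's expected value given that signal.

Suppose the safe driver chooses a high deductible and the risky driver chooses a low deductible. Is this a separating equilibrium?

No

Under separation the insurer infers type exactly: high deductible → safe (pays 143), low deductible → risky (pays 77).
Safe: high deductible gives 143 − 41 = 102; low deductible gives 77 − 0 = 77. No deviation. ✓
Risky: low deductible gives 77 − 0 = 77; high deductible gives 143 − 43 = 100. Would deviate. ✗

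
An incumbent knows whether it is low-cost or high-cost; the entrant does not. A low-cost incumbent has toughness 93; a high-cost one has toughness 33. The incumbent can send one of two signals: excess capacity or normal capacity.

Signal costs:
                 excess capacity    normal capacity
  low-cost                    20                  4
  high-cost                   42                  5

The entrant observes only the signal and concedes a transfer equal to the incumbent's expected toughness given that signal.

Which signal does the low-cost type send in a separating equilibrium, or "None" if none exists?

None

Try low-cost → excess capacity, high-cost → normal capacity:
  Under separation the entrant infers type exactly: excess capacity → low-cost (pays 93), normal capacity → high-cost (pays 33).
  Low-cost: excess capacity gives 93 − 20 = 73; normal capacity gives 33 − 4 = 29. No deviation. ✓
  High-cost: normal capacity gives 33 − 5 = 28; excess capacity gives 93 − 42 = 51. Would deviate. ✗
Try low-cost → normal capacity, high-cost → excess capacity:
  Under separation the entrant infers type exactly: normal capacity → low-cost (pays 93), excess capacity → high-cost (pays 33).
  Low-cost: normal capacity gives 93 − 4 = 89; excess capacity gives 33 − 20 = 13. No deviation. ✓
  High-cost: excess capacity gives 33 − 42 = -9; normal capacity gives 93 − 5 = 88. Would deviate. ✗
Neither assignment is incentive-compatible.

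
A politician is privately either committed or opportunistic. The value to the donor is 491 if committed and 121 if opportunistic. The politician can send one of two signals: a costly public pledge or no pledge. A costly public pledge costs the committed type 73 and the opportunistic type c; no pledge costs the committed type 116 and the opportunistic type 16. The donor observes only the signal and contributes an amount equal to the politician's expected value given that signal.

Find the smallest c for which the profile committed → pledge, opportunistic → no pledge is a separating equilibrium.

Under separation: pledge → committed (pays 491); no pledge → opportunistic (pays 121).
Committed: 491 − 73 = 418 ≥ 121 − 116 = 5. Holds regardless of c. ✓
Opportunistic: 121 − 16 ≥ 491 − c, so c ≥ 491 − 105 = 386.

386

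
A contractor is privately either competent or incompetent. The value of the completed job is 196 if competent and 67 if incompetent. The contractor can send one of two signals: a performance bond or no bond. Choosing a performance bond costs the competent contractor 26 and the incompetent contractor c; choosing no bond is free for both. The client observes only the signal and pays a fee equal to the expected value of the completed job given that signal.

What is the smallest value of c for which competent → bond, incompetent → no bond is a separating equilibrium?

129

Under separation: bond → competent (pays 196); no bond → incompetent (pays 67).
Competent: 196 − 26 = 170 ≥ 67 − 0 = 67. Holds regardless of c. ✓
Incompetent: 67 − 0 ≥ 196 − c, so c ≥ 196 − 67 = 129.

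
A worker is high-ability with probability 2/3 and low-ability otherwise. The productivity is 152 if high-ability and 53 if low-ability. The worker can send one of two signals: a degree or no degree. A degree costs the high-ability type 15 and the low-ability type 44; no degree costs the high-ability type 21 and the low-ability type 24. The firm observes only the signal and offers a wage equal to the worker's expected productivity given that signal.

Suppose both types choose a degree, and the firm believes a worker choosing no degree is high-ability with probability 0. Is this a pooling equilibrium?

On the equilibrium path (degree) the firm holds the prior 2/3 and pays 2/3·152 + 1/3·53 = 119. Off-path (no degree) belief 0 gives 0·152 + 1·53 = 53.
High-ability: degree gives 119 − 15 = 104; no degree gives 53 − 21 = 32. Stays. ✓
Low-ability: degree gives 119 − 44 = 75; no degree gives 53 − 24 = 29. Stays. ✓
Beliefs are Bayes-consistent on-path and both types best-respond.

Yes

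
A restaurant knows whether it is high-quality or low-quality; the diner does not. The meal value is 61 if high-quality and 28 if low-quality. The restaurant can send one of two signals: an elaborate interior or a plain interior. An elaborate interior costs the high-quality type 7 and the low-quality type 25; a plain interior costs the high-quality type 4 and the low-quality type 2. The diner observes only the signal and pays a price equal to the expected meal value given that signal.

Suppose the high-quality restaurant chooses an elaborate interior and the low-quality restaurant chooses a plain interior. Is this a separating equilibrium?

Under separation the diner infers type exactly: elaborate interior → high-quality (pays 61), plain interior → low-quality (pays 28).
High-quality: elaborate interior gives 61 − 7 = 54; plain interior gives 28 − 4 = 24. No deviation. ✓
Low-quality: plain interior gives 28 − 2 = 26; elaborate interior gives 61 − 25 = 36. Would deviate. ✗

No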